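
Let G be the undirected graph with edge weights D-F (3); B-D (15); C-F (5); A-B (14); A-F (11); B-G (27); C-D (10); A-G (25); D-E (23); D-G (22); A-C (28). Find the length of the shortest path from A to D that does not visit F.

Routes from A to D avoiding F:
A - B - G - D: 14 + 27 + 22 = 63
A - G - B - D: 25 + 27 + 15 = 67
A - B - D: 14 + 15 = 29
A - C - D: 28 + 10 = 38
A - G - D: 25 + 22 = 47
Best route has total 29.

29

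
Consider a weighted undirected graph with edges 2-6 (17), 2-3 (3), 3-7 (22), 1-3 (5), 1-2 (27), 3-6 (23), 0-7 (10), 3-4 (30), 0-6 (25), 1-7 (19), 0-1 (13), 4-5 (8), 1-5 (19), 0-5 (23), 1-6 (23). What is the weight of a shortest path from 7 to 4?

41

Comparing a few candidate routes:
7 - 0 - 5 - 4: 10 + 23 + 8 = 41
7 - 0 - 1 - 5 - 4: 10 + 13 + 19 + 8 = 50
7 - 1 - 5 - 4: 19 + 19 + 8 = 46
Shortest: 41.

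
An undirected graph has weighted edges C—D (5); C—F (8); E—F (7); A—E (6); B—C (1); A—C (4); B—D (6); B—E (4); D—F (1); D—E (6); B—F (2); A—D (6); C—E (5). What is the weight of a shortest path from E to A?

6

Checking several routes:
E - C - A: 5 + 4 = 9
E - A: 6
E - D - A: 6 + 6 = 12
E - B - C - A: 4 + 1 + 4 = 9
The minimum is 6.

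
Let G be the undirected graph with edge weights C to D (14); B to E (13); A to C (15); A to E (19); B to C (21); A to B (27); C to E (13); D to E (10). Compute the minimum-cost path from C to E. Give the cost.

13

Comparing a few candidate routes:
C -> A -> E: 15 + 19 = 34
C -> B -> E: 21 + 13 = 34
C -> E: 13
C -> D -> E: 14 + 10 = 24
The minimum is 13.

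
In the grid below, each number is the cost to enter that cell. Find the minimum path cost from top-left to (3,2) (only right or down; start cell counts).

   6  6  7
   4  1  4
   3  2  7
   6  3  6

22

Take r0c0 → r1c0 → r1c1 → r2c1 → r3c1 → r3c2 for a total of 6 + 4 + 1 + 2 + 3 + 6 = 22.
(Top row then right column would cost 36.)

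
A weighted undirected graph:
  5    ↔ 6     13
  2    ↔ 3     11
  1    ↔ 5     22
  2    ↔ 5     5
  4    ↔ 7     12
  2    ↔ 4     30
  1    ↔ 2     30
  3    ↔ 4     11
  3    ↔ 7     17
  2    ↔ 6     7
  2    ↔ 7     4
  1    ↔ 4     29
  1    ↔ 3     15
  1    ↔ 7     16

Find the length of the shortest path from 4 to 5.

Some routes from 4 to 5:
4-7-2-5: 12 + 4 + 5 = 21
4-2-5: 30 + 5 = 35
4-7-2-6-5: 12 + 4 + 7 + 13 = 36
4-3-2-5: 11 + 11 + 5 = 27
The minimum is 21.

21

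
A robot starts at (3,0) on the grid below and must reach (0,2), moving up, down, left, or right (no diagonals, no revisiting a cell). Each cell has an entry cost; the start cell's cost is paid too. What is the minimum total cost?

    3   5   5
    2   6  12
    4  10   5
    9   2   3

Best path: (3,0) -> (2,0) -> (1,0) -> (0,0) -> (0,1) -> (0,2)
Cost: 9 + 4 + 2 + 3 + 5 + 5 = 28

28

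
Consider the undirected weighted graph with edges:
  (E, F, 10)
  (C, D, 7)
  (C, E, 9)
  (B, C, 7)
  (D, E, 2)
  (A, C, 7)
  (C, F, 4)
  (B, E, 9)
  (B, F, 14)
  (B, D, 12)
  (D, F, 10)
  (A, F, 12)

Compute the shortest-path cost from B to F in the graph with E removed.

11

Some routes from B to F avoiding E:
B→C→F: 7 + 4 = 11
B→D→F: 12 + 10 = 22
B→F: 14
Shortest: 11.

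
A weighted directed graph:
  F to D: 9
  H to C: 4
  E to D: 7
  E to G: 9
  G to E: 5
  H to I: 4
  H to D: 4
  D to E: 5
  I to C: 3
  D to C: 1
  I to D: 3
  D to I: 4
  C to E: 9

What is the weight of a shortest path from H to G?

Checking several routes:
H - I - D - E - G: 4 + 3 + 5 + 9 = 21
H - D - C - E - G: 4 + 1 + 9 + 9 = 23
H - D - E - G: 4 + 5 + 9 = 18
H - C - E - G: 4 + 9 + 9 = 22
H - I - C - E - G: 4 + 3 + 9 + 9 = 25
Shortest: 18.

18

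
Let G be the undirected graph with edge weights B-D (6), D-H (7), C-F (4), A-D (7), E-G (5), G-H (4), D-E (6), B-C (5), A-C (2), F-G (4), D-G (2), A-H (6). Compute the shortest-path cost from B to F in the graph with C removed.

12

Candidate routes:
B → D → G → F: 6 + 2 + 4 = 12
B → D → E → G → F: 6 + 6 + 5 + 4 = 21
B → D → A → H → G → F: 6 + 7 + 6 + 4 + 4 = 27
B → D → H → G → F: 6 + 7 + 4 + 4 = 21
The minimum is 12.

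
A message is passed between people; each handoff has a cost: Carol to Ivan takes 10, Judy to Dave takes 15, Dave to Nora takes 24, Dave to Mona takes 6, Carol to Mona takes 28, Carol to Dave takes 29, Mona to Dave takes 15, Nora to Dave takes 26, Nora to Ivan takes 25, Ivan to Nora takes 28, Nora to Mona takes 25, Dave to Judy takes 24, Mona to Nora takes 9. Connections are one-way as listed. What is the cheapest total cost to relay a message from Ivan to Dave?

Routes from Ivan to Dave:
Ivan-Nora-Mona-Dave: 28 + 25 + 15 = 68
Ivan-Nora-Dave: 28 + 26 = 54
The minimum is 54.

54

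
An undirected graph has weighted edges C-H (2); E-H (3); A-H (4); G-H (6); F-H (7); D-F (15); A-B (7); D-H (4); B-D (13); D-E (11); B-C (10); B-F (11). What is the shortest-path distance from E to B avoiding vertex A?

A few of the E→B routes:
E-H-D-B: 3 + 4 + 13 = 20
E-D-B: 11 + 13 = 24
E-H-F-B: 3 + 7 + 11 = 21
E-H-C-B: 3 + 2 + 10 = 15
Shortest: 15.

15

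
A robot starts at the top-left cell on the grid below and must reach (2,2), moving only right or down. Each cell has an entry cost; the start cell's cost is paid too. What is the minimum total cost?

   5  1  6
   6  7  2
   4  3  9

Cheapest: r0c0 -> r0c1 -> r0c2 -> r1c2 -> r2c2
  5 + 1 + 6 + 2 + 9 = 23

23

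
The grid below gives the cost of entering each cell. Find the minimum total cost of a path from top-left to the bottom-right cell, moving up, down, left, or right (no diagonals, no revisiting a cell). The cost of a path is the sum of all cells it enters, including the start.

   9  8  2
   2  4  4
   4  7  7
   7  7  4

Take [0,0]→[1,0]→[1,1]→[1,2]→[2,2]→[3,2] for a total of 9 + 2 + 4 + 4 + 7 + 4 = 30.

30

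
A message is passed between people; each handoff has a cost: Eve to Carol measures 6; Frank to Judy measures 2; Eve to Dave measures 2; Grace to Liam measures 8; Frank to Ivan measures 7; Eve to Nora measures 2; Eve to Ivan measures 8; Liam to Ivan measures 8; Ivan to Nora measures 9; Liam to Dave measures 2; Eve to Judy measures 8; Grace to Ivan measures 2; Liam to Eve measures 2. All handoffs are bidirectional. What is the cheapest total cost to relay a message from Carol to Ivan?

14

A few of the Carol→Ivan routes:
Carol-Eve-Liam-Grace-Ivan: 6 + 2 + 8 + 2 = 18
Carol-Eve-Ivan: 6 + 8 = 14
Carol-Eve-Nora-Ivan: 6 + 2 + 9 = 17
Carol-Eve-Liam-Ivan: 6 + 2 + 8 = 16
Best route has total 14.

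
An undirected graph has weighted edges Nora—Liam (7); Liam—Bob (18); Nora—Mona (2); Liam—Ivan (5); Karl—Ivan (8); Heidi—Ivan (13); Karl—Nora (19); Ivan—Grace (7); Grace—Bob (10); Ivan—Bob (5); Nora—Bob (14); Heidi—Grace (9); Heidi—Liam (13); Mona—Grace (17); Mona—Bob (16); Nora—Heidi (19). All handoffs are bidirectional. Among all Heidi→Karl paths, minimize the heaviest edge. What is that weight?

Checking several routes:
Heidi-Grace-Ivan-Karl: max(9, 7, 8) = 9
Heidi-Liam-Ivan-Karl: max(13, 5, 8) = 13
Heidi-Ivan-Karl: max(13, 8) = 13
Heidi-Grace-Bob-Ivan-Karl: max(9, 10, 5, 8) = 10
Smallest bottleneck: 9.

9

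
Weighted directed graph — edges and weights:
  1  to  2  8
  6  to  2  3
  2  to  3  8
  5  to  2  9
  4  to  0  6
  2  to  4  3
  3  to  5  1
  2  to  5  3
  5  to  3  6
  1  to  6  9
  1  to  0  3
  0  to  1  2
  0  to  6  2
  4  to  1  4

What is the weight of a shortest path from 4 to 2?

A few of the 4→2 routes:
4 -> 0 -> 6 -> 2: 6 + 2 + 3 = 11
4 -> 1 -> 0 -> 6 -> 2: 4 + 3 + 2 + 3 = 12
4 -> 1 -> 2: 4 + 8 = 12
Best route has total 11.

11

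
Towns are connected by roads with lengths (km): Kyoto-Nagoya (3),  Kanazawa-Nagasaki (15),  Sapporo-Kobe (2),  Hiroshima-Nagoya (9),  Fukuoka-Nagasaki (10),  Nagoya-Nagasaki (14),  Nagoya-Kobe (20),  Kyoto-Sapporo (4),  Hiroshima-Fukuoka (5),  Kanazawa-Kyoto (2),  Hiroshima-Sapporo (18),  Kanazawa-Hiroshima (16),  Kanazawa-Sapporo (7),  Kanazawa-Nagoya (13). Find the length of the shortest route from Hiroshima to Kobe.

Some routes from Hiroshima to Kobe:
Hiroshima-Kanazawa-Kyoto-Sapporo-Kobe: 16 + 2 + 4 + 2 = 24
Hiroshima-Nagoya-Kyoto-Sapporo-Kobe: 9 + 3 + 4 + 2 = 18
Hiroshima-Nagoya-Kyoto-Kanazawa-Sapporo-Kobe: 9 + 3 + 2 + 7 + 2 = 23
Hiroshima-Sapporo-Kobe: 18 + 2 = 20
Best route has total 18 km.

18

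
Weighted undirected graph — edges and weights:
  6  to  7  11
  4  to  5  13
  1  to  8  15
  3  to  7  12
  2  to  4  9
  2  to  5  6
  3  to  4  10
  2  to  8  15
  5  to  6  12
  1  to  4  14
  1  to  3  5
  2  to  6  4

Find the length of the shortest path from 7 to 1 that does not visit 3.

38

Checking several routes:
7 → 6 → 5 → 2 → 4 → 1: 11 + 12 + 6 + 9 + 14 = 52
7 → 6 → 2 → 8 → 1: 11 + 4 + 15 + 15 = 45
7 → 6 → 5 → 4 → 1: 11 + 12 + 13 + 14 = 50
7 → 6 → 2 → 5 → 4 → 1: 11 + 4 + 6 + 13 + 14 = 48
7 → 6 → 2 → 4 → 1: 11 + 4 + 9 + 14 = 38
Best route has total 38.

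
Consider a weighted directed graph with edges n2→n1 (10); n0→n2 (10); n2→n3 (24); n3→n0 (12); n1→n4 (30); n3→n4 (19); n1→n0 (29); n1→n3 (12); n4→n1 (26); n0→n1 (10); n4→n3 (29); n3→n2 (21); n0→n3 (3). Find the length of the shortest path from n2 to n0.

34

Some routes from n2 to n0:
n2 - n1 - n0: 10 + 29 = 39
n2 - n1 - n4 - n3 - n0: 10 + 30 + 29 + 12 = 81
n2 - n3 - n0: 24 + 12 = 36
n2 - n1 - n3 - n0: 10 + 12 + 12 = 34
Shortest: 34.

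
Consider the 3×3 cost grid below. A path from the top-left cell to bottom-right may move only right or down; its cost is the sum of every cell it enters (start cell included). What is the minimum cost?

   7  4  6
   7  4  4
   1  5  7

Path [0,0] [0,1] [1,1] [1,2] [2,2]: 7 + 4 + 4 + 4 + 7 = 26.
(Top row then right column would cost 28.)

26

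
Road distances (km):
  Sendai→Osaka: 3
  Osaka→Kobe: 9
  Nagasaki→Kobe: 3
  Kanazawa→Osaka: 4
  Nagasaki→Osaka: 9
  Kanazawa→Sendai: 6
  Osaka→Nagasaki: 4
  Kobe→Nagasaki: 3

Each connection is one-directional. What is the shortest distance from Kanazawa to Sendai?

6

Candidate routes:
Kanazawa - Sendai: 6
Best route has total 6 km.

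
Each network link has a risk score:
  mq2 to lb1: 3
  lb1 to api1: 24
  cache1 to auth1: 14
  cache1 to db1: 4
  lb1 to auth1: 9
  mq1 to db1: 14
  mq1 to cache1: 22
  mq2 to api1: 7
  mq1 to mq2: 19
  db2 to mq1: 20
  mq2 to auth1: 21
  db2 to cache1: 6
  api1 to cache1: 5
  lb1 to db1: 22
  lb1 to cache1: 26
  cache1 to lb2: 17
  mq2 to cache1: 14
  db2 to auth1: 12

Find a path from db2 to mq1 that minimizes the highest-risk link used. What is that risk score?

14

A few of the db2→mq1 routes:
db2-auth1-lb1-mq2-cache1-db1-mq1: max(12, 9, 3, 14, 4, 14) = 14
db2-cache1-db1-mq1: max(6, 4, 14) = 14
db2-auth1-lb1-mq2-api1-cache1-db1-mq1: max(12, 9, 3, 7, 5, 4, 14) = 14
db2-auth1-cache1-db1-mq1: max(12, 14, 4, 14) = 14
The minimum achievable maximum is 14.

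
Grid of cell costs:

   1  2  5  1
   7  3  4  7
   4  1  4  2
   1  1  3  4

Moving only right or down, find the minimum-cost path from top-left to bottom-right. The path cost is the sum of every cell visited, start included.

15

Path [0,0] -> [0,1] -> [1,1] -> [2,1] -> [3,1] -> [3,2] -> [3,3]: 1 + 2 + 3 + 1 + 1 + 3 + 4 = 15.
For comparison, the top-then-right route costs 22.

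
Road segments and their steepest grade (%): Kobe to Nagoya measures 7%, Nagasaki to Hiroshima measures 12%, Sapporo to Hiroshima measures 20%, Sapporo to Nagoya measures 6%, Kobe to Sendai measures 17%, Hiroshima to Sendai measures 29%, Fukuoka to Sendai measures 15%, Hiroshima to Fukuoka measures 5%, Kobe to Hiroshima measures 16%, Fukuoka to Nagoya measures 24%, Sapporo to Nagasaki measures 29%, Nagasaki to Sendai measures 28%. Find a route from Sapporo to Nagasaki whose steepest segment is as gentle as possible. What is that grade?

16

Comparing a few candidate routes:
Sapporo → Hiroshima → Nagasaki: max(20, 12) = 20
Sapporo → Nagoya → Fukuoka → Hiroshima → Nagasaki: max(6, 24, 5, 12) = 24
Sapporo → Nagoya → Kobe → Hiroshima → Nagasaki: max(6, 7, 16, 12) = 16
Sapporo → Nagoya → Kobe → Sendai → Fukuoka → Hiroshima → Nagasaki: max(6, 7, 17, 15, 5, 12) = 17
Best route has worst link 16%.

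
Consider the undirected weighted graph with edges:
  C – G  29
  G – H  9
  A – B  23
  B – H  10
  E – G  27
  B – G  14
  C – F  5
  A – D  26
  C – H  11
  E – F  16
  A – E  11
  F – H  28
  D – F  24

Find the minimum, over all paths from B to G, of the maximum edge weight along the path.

10

Comparing a few candidate routes:
B-G: max(14) = 14
B-A-E-F-C-H-G: max(23, 11, 16, 5, 11, 9) = 23
B-H-G: max(10, 9) = 10
Smallest bottleneck: 10.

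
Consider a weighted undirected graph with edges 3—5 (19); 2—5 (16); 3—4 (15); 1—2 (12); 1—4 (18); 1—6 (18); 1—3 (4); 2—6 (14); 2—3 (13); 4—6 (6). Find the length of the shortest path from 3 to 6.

21

A few of the 3→6 routes:
3→1→2→6: 4 + 12 + 14 = 30
3→2→6: 13 + 14 = 27
3→1→4→6: 4 + 18 + 6 = 28
3→1→6: 4 + 18 = 22
3→4→6: 15 + 6 = 21
Best route has total 21.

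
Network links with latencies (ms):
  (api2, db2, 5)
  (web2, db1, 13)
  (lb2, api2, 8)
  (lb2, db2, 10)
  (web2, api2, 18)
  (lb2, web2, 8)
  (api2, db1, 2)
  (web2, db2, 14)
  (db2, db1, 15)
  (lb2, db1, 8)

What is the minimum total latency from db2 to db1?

7

A few of the db2→db1 routes:
db2→lb2→db1: 10 + 8 = 18
db2→api2→db1: 5 + 2 = 7
db2→lb2→api2→db1: 10 + 8 + 2 = 20
db2→db1: 15
Best route has total 7 ms.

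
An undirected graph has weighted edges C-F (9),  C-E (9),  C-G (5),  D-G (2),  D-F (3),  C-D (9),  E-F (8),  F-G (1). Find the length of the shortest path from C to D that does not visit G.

Paths from C to D avoiding G:
C - D: 9
C - F - D: 9 + 3 = 12
C - E - F - D: 9 + 8 + 3 = 20
Shortest: 9.

9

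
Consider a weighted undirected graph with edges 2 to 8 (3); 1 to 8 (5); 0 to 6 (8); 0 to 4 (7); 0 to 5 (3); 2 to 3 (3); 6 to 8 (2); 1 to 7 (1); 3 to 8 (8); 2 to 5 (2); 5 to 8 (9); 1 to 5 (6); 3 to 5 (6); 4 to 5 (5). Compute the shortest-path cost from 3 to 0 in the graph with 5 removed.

Paths from 3 to 0 avoiding 5:
3 - 2 - 8 - 6 - 0: 3 + 3 + 2 + 8 = 16
3 - 8 - 6 - 0: 8 + 2 + 8 = 18
Shortest: 16.

16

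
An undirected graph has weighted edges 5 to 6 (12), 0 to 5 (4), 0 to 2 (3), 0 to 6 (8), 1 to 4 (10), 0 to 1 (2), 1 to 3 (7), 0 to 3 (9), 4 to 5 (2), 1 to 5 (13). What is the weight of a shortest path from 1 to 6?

Some routes from 1 to 6:
1 - 0 - 5 - 6: 2 + 4 + 12 = 18
1 - 4 - 5 - 6: 10 + 2 + 12 = 24
1 - 0 - 6: 2 + 8 = 10
1 - 4 - 5 - 0 - 6: 10 + 2 + 4 + 8 = 24
1 - 5 - 6: 13 + 12 = 25
1 - 3 - 0 - 6: 7 + 9 + 8 = 24
Best route has total 10.

10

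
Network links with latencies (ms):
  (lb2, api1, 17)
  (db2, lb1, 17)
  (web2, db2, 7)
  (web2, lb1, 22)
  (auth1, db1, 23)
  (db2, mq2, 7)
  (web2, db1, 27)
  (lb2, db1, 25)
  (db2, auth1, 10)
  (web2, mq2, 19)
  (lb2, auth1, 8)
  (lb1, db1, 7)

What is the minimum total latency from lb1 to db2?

Comparing a few candidate routes:
lb1-db1-web2-db2: 7 + 27 + 7 = 41
lb1-web2-db2: 22 + 7 = 29
lb1-db1-auth1-db2: 7 + 23 + 10 = 40
lb1-db2: 17
The minimum is 17 ms.

17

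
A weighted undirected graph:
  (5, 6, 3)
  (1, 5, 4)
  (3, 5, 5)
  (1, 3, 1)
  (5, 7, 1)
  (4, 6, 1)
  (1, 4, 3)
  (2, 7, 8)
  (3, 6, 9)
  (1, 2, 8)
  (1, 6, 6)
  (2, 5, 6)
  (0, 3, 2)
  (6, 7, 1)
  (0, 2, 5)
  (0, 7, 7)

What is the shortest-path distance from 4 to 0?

6

Checking several routes:
4 → 6 → 7 → 0: 1 + 1 + 7 = 9
4 → 1 → 3 → 0: 3 + 1 + 2 = 6
4 → 6 → 1 → 3 → 0: 1 + 6 + 1 + 2 = 10
Shortest: 6.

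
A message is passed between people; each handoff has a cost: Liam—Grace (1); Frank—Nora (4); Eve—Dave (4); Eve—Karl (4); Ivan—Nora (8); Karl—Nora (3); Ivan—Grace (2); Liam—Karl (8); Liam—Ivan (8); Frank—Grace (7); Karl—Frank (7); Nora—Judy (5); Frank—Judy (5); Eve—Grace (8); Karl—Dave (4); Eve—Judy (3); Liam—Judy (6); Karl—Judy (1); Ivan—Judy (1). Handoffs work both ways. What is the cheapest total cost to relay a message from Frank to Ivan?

6

Some routes from Frank to Ivan:
Frank -> Grace -> Ivan: 7 + 2 = 9
Frank -> Judy -> Ivan: 5 + 1 = 6
Frank -> Karl -> Judy -> Ivan: 7 + 1 + 1 = 9
Frank -> Nora -> Karl -> Judy -> Ivan: 4 + 3 + 1 + 1 = 9
Best route has total 6.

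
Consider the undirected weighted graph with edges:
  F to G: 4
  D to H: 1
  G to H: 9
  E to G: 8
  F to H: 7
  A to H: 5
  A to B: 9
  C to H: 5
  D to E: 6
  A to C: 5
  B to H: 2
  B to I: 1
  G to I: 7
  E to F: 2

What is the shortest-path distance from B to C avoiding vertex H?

Candidate routes:
B → A → C: 9 + 5 = 14
The minimum is 14.

14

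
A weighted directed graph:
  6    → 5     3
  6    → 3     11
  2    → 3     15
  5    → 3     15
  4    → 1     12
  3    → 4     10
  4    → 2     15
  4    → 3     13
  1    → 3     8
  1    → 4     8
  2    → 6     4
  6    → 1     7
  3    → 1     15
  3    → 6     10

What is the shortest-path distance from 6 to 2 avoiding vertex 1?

Candidate routes:
6-3-4-2: 11 + 10 + 15 = 36
6-5-3-4-2: 3 + 15 + 10 + 15 = 43
The minimum is 36.

36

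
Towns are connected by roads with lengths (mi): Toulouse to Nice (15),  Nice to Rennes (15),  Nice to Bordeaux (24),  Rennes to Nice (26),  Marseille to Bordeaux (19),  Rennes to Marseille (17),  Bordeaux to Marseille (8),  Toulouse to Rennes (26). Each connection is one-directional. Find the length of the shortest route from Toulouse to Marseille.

43

Paths from Toulouse to Marseille:
Toulouse -> Rennes -> Marseille: 26 + 17 = 43
Toulouse -> Nice -> Bordeaux -> Marseille: 15 + 24 + 8 = 47
Toulouse -> Nice -> Rennes -> Marseille: 15 + 15 + 17 = 47
Toulouse -> Rennes -> Nice -> Bordeaux -> Marseille: 26 + 26 + 24 + 8 = 84
Best route has total 43 mi.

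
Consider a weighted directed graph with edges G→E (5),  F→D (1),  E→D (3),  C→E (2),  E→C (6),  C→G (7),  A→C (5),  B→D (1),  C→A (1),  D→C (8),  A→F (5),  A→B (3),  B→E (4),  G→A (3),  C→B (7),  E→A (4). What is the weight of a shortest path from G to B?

Comparing a few candidate routes:
G→A→B: 3 + 3 = 6
G→E→A→B: 5 + 4 + 3 = 12
G→E→C→A→B: 5 + 6 + 1 + 3 = 15
Shortest: 6.

6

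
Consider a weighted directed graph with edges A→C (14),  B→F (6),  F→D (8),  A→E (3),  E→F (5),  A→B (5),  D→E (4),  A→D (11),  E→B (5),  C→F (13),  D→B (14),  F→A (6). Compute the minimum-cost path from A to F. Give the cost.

Some routes from A to F:
A - D - E - F: 11 + 4 + 5 = 20
A - E - F: 3 + 5 = 8
A - C - F: 14 + 13 = 27
A - E - B - F: 3 + 5 + 6 = 14
A - D - E - B - F: 11 + 4 + 5 + 6 = 26
A - B - F: 5 + 6 = 11
Shortest: 8.

8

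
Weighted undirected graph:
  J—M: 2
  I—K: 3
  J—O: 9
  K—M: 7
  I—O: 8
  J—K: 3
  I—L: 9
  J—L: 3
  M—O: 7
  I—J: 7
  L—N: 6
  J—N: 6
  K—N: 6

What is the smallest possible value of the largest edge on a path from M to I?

Comparing a few candidate routes:
M→J→L→N→K→I: max(2, 3, 6, 6, 3) = 6
M→J→K→I: max(2, 3, 3) = 3
M→K→J→I: max(7, 3, 7) = 7
M→J→N→K→I: max(2, 6, 6, 3) = 6
Best route has worst link 3.

3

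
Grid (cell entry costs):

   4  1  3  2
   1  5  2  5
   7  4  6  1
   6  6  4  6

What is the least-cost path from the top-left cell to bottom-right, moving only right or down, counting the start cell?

Best path: [0,0]→[0,1]→[0,2]→[0,3]→[1,3]→[2,3]→[3,3]
Cost: 4 + 1 + 3 + 2 + 5 + 1 + 6 = 22

22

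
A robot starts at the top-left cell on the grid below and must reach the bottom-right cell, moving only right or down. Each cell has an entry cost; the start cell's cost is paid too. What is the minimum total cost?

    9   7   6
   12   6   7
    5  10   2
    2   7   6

37

One optimal route is (0,0) (0,1) (0,2) (1,2) (2,2) (3,2).
Its cost is 9 + 7 + 6 + 7 + 2 + 6 = 37.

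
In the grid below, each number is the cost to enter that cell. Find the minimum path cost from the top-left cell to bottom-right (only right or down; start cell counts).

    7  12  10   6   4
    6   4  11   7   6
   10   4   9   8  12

One optimal route is [0,0] [1,0] [1,1] [2,1] [2,2] [2,3] [2,4].
Its cost is 7 + 6 + 4 + 4 + 9 + 8 + 12 = 50.
(Top row then right column would cost 57.)

50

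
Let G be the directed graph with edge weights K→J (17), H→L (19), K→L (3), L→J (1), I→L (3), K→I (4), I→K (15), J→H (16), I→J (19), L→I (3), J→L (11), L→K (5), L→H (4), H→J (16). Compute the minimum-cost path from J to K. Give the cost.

Routes from J to K:
J→H→L→K: 16 + 19 + 5 = 40
J→L→I→K: 11 + 3 + 15 = 29
J→H→L→I→K: 16 + 19 + 3 + 15 = 53
J→L→K: 11 + 5 = 16
The minimum is 16.

16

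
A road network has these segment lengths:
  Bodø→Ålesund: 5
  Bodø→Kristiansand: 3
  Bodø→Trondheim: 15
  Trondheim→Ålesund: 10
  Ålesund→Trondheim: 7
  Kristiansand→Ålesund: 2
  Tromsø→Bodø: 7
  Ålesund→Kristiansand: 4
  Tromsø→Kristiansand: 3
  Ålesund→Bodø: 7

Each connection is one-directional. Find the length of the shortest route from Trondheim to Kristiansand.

Paths from Trondheim to Kristiansand:
Trondheim - Ålesund - Kristiansand: 10 + 4 = 14
Trondheim - Ålesund - Bodø - Kristiansand: 10 + 7 + 3 = 20
The minimum is 14.

14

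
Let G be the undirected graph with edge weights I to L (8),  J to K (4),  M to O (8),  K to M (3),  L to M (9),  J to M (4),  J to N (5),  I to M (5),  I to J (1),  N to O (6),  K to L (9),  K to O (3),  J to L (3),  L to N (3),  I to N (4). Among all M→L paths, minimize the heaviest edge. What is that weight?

A few of the M→L routes:
M-J-I-N-L: max(4, 1, 4, 3) = 4
M-K-J-I-N-L: max(3, 4, 1, 4, 3) = 4
M-J-L: max(4, 3) = 4
M-K-J-L: max(3, 4, 3) = 4
M-I-N-L: max(5, 4, 3) = 5
Best route has worst link 4.

4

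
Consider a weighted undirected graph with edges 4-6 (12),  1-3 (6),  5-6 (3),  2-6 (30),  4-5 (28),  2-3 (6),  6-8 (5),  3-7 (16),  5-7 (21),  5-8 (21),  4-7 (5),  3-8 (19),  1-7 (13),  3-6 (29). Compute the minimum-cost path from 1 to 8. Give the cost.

Checking several routes:
1→3→6→8: 6 + 29 + 5 = 40
1→7→5→6→8: 13 + 21 + 3 + 5 = 42
1→3→8: 6 + 19 = 25
1→7→4→6→8: 13 + 5 + 12 + 5 = 35
Best route has total 25.

25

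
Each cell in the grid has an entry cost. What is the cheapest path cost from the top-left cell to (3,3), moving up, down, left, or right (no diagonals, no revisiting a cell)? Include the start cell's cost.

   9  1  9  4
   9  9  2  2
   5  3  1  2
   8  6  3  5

29

One optimal route is [0,0] -> [0,1] -> [0,2] -> [1,2] -> [2,2] -> [2,3] -> [3,3].
Its cost is 9 + 1 + 9 + 2 + 1 + 2 + 5 = 29.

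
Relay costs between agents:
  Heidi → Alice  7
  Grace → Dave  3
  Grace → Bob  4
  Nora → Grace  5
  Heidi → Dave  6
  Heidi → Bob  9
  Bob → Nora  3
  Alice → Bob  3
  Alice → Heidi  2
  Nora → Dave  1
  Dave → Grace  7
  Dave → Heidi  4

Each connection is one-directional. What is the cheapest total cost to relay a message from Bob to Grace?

Candidate routes:
Bob - Nora - Dave - Grace: 3 + 1 + 7 = 11
Bob - Nora - Grace: 3 + 5 = 8
The minimum is 8.

8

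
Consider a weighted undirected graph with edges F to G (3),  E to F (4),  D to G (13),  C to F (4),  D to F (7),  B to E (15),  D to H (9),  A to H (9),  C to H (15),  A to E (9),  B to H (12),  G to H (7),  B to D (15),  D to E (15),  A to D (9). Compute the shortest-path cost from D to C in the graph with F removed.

Comparing a few candidate routes:
D -> G -> H -> C: 13 + 7 + 15 = 35
D -> A -> H -> C: 9 + 9 + 15 = 33
D -> H -> C: 9 + 15 = 24
The minimum is 24.

24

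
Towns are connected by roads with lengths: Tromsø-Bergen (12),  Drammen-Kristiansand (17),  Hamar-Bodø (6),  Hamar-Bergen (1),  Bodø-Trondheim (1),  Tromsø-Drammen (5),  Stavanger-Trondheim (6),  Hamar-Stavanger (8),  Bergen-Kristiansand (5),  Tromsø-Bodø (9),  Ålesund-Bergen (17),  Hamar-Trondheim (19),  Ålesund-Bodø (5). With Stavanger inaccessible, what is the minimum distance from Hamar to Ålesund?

Checking several routes:
Hamar-Bergen-Kristiansand-Drammen-Tromsø-Bodø-Ålesund: 1 + 5 + 17 + 5 + 9 + 5 = 42
Hamar-Bergen-Ålesund: 1 + 17 = 18
Hamar-Trondheim-Bodø-Ålesund: 19 + 1 + 5 = 25
Hamar-Bergen-Tromsø-Bodø-Ålesund: 1 + 12 + 9 + 5 = 27
Hamar-Bodø-Ålesund: 6 + 5 = 11
Best route has total 11.

11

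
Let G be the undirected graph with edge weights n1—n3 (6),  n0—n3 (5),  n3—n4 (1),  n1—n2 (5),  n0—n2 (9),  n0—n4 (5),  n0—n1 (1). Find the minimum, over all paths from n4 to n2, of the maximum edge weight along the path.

5

A few of the n4→n2 routes:
n4-n3-n0-n1-n2: max(1, 5, 1, 5) = 5
n4-n3-n1-n2: max(1, 6, 5) = 6
n4-n0-n3-n1-n2: max(5, 5, 6, 5) = 6
n4-n0-n1-n2: max(5, 1, 5) = 5
n4-n0-n2: max(5, 9) = 9
Smallest bottleneck: 5.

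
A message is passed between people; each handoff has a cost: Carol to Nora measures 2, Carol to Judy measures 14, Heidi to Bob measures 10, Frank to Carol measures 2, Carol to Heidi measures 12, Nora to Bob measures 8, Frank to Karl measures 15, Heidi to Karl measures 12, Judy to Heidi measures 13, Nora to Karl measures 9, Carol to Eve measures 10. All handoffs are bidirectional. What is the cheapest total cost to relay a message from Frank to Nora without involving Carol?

Candidate routes:
Frank → Karl → Heidi → Bob → Nora: 15 + 12 + 10 + 8 = 45
Frank → Karl → Nora: 15 + 9 = 24
Shortest: 24.

24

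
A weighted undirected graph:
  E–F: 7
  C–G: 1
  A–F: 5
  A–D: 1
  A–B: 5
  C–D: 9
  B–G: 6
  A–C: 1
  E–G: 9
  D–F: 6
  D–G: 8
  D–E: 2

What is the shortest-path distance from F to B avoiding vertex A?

Comparing a few candidate routes:
F→E→G→B: 7 + 9 + 6 = 22
F→E→D→G→B: 7 + 2 + 8 + 6 = 23
F→D→G→B: 6 + 8 + 6 = 20
F→D→C→G→B: 6 + 9 + 1 + 6 = 22
F→D→E→G→B: 6 + 2 + 9 + 6 = 23
Best route has total 20.

20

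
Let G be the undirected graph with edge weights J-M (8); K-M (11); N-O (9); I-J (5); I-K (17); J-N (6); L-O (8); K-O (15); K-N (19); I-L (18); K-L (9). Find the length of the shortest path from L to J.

23

Checking several routes:
L - K - N - J: 9 + 19 + 6 = 34
L - K - I - J: 9 + 17 + 5 = 31
L - K - O - N - J: 9 + 15 + 9 + 6 = 39
L - O - N - J: 8 + 9 + 6 = 23
L - K - M - J: 9 + 11 + 8 = 28
L - I - J: 18 + 5 = 23
Best route has total 23.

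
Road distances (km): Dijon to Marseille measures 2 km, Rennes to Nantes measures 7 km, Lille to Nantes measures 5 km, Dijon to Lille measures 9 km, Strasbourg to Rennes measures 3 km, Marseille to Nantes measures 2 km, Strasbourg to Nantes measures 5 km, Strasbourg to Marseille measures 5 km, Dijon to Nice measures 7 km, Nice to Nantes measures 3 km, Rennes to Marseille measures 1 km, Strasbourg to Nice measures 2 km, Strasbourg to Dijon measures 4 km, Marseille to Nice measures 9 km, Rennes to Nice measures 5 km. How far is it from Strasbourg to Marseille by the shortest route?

Checking several routes:
Strasbourg-Rennes-Marseille: 3 + 1 = 4
Strasbourg-Marseille: 5
Strasbourg-Dijon-Marseille: 4 + 2 = 6
The minimum is 4 km.

4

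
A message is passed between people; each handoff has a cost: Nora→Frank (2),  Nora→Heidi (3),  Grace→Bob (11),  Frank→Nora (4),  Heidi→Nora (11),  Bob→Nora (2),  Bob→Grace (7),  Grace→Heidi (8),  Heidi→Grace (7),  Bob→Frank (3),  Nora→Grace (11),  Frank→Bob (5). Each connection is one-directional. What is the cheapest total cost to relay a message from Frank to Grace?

Paths from Frank to Grace:
Frank-Bob-Grace: 5 + 7 = 12
Frank-Bob-Nora-Grace: 5 + 2 + 11 = 18
Frank-Bob-Nora-Heidi-Grace: 5 + 2 + 3 + 7 = 17
Frank-Nora-Heidi-Grace: 4 + 3 + 7 = 14
Frank-Nora-Grace: 4 + 11 = 15
The minimum is 12.

12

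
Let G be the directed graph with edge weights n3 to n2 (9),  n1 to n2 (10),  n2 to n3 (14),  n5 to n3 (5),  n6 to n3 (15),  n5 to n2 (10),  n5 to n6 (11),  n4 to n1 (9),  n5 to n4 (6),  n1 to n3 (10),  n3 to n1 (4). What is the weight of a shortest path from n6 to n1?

19

Candidate routes:
n6 -> n3 -> n1: 15 + 4 = 19
Best route has total 19.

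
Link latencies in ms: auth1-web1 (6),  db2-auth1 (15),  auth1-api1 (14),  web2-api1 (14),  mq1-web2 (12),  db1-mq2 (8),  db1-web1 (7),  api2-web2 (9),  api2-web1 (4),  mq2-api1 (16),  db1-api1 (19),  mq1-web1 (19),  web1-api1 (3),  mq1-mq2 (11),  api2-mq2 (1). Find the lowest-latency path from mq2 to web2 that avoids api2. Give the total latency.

23

Checking several routes:
mq2 -> db1 -> web1 -> mq1 -> web2: 8 + 7 + 19 + 12 = 46
mq2 -> db1 -> web1 -> api1 -> web2: 8 + 7 + 3 + 14 = 32
mq2 -> api1 -> web2: 16 + 14 = 30
mq2 -> db1 -> api1 -> web2: 8 + 19 + 14 = 41
mq2 -> mq1 -> web2: 11 + 12 = 23
Best route has total 23 ms.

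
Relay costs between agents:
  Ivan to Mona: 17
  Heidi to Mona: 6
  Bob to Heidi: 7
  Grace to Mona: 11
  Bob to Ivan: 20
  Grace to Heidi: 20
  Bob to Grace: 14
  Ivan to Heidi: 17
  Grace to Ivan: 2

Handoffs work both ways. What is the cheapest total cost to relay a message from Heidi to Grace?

17

Checking several routes:
Heidi-Ivan-Grace: 17 + 2 = 19
Heidi-Grace: 20
Heidi-Mona-Grace: 6 + 11 = 17
The minimum is 17.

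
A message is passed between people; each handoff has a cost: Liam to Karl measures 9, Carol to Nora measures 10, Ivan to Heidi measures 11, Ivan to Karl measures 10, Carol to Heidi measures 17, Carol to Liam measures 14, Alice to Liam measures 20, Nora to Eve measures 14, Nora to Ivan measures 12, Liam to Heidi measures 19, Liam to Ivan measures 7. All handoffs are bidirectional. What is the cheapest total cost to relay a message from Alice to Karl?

29

Checking several routes:
Alice -> Liam -> Heidi -> Ivan -> Karl: 20 + 19 + 11 + 10 = 60
Alice -> Liam -> Ivan -> Karl: 20 + 7 + 10 = 37
Alice -> Liam -> Carol -> Nora -> Ivan -> Karl: 20 + 14 + 10 + 12 + 10 = 66
Alice -> Liam -> Karl: 20 + 9 = 29
The minimum is 29.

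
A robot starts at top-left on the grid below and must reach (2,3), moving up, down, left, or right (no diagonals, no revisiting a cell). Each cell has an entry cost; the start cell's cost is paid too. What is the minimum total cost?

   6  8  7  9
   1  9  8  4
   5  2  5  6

25

Best path: (0,0) -> (1,0) -> (2,0) -> (2,1) -> (2,2) -> (2,3)
Cost: 6 + 1 + 5 + 2 + 5 + 6 = 25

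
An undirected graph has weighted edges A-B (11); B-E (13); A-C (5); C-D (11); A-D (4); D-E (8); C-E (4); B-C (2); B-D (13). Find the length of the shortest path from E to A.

Checking several routes:
E -> C -> B -> A: 4 + 2 + 11 = 17
E -> C -> A: 4 + 5 = 9
E -> D -> A: 8 + 4 = 12
Shortest: 9.

9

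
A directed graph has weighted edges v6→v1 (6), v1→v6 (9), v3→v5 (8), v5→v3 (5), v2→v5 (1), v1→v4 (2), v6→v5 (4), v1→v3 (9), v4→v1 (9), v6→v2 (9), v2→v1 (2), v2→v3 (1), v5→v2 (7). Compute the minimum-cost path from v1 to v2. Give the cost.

Routes from v1 to v2:
v1 -> v3 -> v5 -> v2: 9 + 8 + 7 = 24
v1 -> v6 -> v5 -> v2: 9 + 4 + 7 = 20
v1 -> v6 -> v2: 9 + 9 = 18
Shortest: 18.

18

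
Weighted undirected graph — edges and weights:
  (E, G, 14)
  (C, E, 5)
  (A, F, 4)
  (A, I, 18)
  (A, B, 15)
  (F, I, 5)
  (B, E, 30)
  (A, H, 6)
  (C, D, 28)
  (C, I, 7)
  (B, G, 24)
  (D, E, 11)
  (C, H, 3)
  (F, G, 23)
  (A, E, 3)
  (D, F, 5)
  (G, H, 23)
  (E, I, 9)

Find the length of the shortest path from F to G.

21

Checking several routes:
F -> G: 23
F -> I -> C -> E -> G: 5 + 7 + 5 + 14 = 31
F -> A -> E -> G: 4 + 3 + 14 = 21
F -> I -> E -> G: 5 + 9 + 14 = 28
F -> D -> E -> G: 5 + 11 + 14 = 30
The minimum is 21.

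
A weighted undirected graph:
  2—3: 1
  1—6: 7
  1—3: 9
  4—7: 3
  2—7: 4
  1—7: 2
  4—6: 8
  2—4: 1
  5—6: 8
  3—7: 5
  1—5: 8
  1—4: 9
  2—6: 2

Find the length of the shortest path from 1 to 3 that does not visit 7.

Comparing a few candidate routes:
1 - 4 - 2 - 3: 9 + 1 + 1 = 11
1 - 6 - 2 - 3: 7 + 2 + 1 = 10
1 - 3: 9
Best route has total 9.

9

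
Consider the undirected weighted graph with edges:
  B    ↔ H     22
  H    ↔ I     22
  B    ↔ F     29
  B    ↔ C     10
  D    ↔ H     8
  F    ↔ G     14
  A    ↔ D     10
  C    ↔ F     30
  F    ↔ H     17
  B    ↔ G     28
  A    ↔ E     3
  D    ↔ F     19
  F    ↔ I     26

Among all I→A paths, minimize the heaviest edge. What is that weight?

22

Comparing a few candidate routes:
I - H - F - D - A: max(22, 17, 19, 10) = 22
I - H - B - G - F - D - A: max(22, 22, 28, 14, 19, 10) = 28
I - F - H - D - A: max(26, 17, 8, 10) = 26
I - F - D - A: max(26, 19, 10) = 26
I - H - D - A: max(22, 8, 10) = 22
Smallest bottleneck: 22.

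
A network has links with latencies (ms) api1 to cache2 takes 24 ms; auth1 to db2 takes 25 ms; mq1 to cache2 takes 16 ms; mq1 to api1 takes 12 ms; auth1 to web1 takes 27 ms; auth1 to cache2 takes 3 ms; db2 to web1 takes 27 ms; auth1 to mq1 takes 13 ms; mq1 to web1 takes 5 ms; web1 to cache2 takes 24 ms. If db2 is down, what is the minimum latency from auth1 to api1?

Checking several routes:
auth1 → cache2 → mq1 → api1: 3 + 16 + 12 = 31
auth1 → cache2 → api1: 3 + 24 = 27
auth1 → cache2 → web1 → mq1 → api1: 3 + 24 + 5 + 12 = 44
auth1 → mq1 → api1: 13 + 12 = 25
The minimum is 25 ms.

25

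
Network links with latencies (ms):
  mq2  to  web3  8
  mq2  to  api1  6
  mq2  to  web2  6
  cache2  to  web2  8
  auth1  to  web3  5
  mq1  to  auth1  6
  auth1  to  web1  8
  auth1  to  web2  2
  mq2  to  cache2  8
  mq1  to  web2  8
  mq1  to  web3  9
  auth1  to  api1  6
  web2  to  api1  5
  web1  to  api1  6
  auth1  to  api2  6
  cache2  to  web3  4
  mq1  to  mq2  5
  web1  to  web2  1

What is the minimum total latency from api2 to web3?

A few of the api2→web3 routes:
api2→auth1→web2→mq2→web3: 6 + 2 + 6 + 8 = 22
api2→auth1→mq1→web3: 6 + 6 + 9 = 21
api2→auth1→web3: 6 + 5 = 11
api2→auth1→web2→mq1→web3: 6 + 2 + 8 + 9 = 25
api2→auth1→web2→cache2→web3: 6 + 2 + 8 + 4 = 20
api2→auth1→mq1→mq2→web3: 6 + 6 + 5 + 8 = 25
The minimum is 11 ms.

11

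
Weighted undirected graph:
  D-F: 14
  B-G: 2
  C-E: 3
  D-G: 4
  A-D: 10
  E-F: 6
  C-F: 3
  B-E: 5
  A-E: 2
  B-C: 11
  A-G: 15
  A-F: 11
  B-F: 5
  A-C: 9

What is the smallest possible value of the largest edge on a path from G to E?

5

Checking several routes:
G-B-F-C-A-E: max(2, 5, 3, 9, 2) = 9
G-B-F-C-E: max(2, 5, 3, 3) = 5
G-D-A-C-F-B-E: max(4, 10, 9, 3, 5, 5) = 10
G-B-F-E: max(2, 5, 6) = 6
G-D-A-C-F-E: max(4, 10, 9, 3, 6) = 10
G-B-E: max(2, 5) = 5
Best route has worst link 5.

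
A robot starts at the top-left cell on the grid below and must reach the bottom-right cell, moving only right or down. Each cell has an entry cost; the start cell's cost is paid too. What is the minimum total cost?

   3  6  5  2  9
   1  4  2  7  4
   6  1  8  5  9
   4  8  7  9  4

34

Path [0,0] [1,0] [1,1] [1,2] [1,3] [1,4] [2,4] [3,4]: 3 + 1 + 4 + 2 + 7 + 4 + 9 + 4 = 34.
For comparison, the top-then-right route costs 42.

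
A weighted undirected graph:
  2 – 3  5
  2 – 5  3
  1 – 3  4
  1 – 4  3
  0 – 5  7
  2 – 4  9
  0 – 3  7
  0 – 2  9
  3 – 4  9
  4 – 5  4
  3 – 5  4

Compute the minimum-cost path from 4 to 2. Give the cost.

7

Some routes from 4 to 2:
4→2: 9
4→1→3→2: 3 + 4 + 5 = 12
4→5→2: 4 + 3 = 7
The minimum is 7.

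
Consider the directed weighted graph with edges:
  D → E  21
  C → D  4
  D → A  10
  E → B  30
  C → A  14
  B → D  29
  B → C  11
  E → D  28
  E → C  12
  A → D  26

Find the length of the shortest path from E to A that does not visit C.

38

Candidate routes:
E - D - A: 28 + 10 = 38
E - B - D - A: 30 + 29 + 10 = 69
Best route has total 38.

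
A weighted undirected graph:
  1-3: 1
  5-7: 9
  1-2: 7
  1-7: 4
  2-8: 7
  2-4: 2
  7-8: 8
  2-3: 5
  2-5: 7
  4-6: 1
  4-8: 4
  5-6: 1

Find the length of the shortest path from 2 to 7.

10

Comparing a few candidate routes:
2 -> 3 -> 1 -> 7: 5 + 1 + 4 = 10
2 -> 4 -> 6 -> 5 -> 7: 2 + 1 + 1 + 9 = 13
2 -> 1 -> 7: 7 + 4 = 11
Shortest: 10.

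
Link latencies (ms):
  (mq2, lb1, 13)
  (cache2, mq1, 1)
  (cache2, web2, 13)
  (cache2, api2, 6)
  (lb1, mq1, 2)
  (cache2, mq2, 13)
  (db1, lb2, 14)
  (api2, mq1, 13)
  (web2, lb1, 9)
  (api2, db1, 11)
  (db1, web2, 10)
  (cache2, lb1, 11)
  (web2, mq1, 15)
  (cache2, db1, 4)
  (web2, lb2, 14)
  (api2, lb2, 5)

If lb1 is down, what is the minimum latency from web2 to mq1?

Some routes from web2 to mq1 avoiding lb1:
web2 → mq1: 15
web2 → db1 → api2 → cache2 → mq1: 10 + 11 + 6 + 1 = 28
web2 → lb2 → api2 → cache2 → mq1: 14 + 5 + 6 + 1 = 26
web2 → cache2 → mq1: 13 + 1 = 14
web2 → db1 → cache2 → mq1: 10 + 4 + 1 = 15
Best route has total 14 ms.

14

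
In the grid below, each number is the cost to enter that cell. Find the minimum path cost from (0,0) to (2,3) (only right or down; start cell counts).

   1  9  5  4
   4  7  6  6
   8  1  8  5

26

One optimal route is [0,0] [1,0] [1,1] [2,1] [2,2] [2,3].
Its cost is 1 + 4 + 7 + 1 + 8 + 5 = 26.
(Top row then right column would cost 30.)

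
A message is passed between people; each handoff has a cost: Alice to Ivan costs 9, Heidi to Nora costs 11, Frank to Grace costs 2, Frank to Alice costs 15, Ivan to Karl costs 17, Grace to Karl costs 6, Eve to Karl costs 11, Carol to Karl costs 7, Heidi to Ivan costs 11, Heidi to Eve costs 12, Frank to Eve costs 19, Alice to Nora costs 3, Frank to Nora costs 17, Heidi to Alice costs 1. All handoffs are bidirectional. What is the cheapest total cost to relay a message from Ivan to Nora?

Some routes from Ivan to Nora:
Ivan-Heidi-Nora: 11 + 11 = 22
Ivan-Alice-Nora: 9 + 3 = 12
Ivan-Alice-Heidi-Nora: 9 + 1 + 11 = 21
Ivan-Alice-Frank-Nora: 9 + 15 + 17 = 41
Ivan-Karl-Grace-Frank-Nora: 17 + 6 + 2 + 17 = 42
Ivan-Heidi-Alice-Nora: 11 + 1 + 3 = 15
Shortest: 12.

12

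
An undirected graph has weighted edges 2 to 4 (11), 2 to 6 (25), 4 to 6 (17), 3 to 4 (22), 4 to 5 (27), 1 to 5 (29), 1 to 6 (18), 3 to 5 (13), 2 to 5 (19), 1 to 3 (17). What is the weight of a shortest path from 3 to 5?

Checking several routes:
3 → 4 → 5: 22 + 27 = 49
3 → 5: 13
3 → 1 → 6 → 2 → 5: 17 + 18 + 25 + 19 = 79
3 → 1 → 5: 17 + 29 = 46
3 → 4 → 2 → 5: 22 + 11 + 19 = 52
Shortest: 13.

13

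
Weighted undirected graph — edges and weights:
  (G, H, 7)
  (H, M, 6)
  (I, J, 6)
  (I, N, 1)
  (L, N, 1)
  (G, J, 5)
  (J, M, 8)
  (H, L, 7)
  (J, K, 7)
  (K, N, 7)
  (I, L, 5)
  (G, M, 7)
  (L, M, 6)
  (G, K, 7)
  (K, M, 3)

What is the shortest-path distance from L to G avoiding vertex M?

A few of the L→G routes:
L-I-J-G: 5 + 6 + 5 = 16
L-N-I-J-G: 1 + 1 + 6 + 5 = 13
L-N-K-J-G: 1 + 7 + 7 + 5 = 20
L-H-G: 7 + 7 = 14
L-I-N-K-G: 5 + 1 + 7 + 7 = 20
L-N-K-G: 1 + 7 + 7 = 15
Best route has total 13.

13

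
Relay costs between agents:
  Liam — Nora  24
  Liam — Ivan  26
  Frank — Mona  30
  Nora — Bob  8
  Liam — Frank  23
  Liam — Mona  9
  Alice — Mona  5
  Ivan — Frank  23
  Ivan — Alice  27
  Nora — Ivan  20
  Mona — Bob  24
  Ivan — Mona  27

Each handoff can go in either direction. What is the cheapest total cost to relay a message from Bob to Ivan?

A few of the Bob→Ivan routes:
Bob → Nora → Ivan: 8 + 20 = 28
Bob → Mona → Alice → Ivan: 24 + 5 + 27 = 56
Bob → Nora → Liam → Mona → Ivan: 8 + 24 + 9 + 27 = 68
Bob → Nora → Liam → Ivan: 8 + 24 + 26 = 58
Bob → Mona → Liam → Ivan: 24 + 9 + 26 = 59
Bob → Mona → Ivan: 24 + 27 = 51
Shortest: 28.

28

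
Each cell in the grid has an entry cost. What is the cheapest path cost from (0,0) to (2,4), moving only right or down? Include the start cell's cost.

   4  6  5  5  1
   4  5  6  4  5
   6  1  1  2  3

Best path: [0,0] -> [1,0] -> [1,1] -> [2,1] -> [2,2] -> [2,3] -> [2,4]
Cost: 4 + 4 + 5 + 1 + 1 + 2 + 3 = 20
For comparison, the top-then-right route costs 29.

20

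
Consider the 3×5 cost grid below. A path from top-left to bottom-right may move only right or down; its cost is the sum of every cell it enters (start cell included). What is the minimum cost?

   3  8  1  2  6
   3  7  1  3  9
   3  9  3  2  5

23

Best path: r0c0 → r0c1 → r0c2 → r1c2 → r1c3 → r2c3 → r2c4
Cost: 3 + 8 + 1 + 1 + 3 + 2 + 5 = 23
For comparison, the top-then-right route costs 34.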